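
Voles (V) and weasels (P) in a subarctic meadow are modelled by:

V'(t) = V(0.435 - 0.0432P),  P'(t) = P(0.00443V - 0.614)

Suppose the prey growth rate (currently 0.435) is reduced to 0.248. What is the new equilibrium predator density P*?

P* ≈ 5.74

At the interior fixed point, setting dV/dt = 0 with V > 0 fixes P* = (prey growth rate)/(VP coefficient) — independent of the other coefficients.
With the change, P* = 0.248/0.0432 = 5.74; it falls from 10.1.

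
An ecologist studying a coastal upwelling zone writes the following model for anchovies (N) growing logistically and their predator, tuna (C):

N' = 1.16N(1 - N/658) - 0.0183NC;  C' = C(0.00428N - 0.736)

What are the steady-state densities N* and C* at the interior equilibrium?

N* ≈ 172, C* ≈ 46.8

From dC/dt = 0 with C > 0: 0.00428N* = 0.736, so N* = 172.
Substitute into dN/dt = 0: 1.16(1 - 172/658) = 0.0183C*.
The bracket is 0.739, giving C* = 0.857/0.0183 = 46.8.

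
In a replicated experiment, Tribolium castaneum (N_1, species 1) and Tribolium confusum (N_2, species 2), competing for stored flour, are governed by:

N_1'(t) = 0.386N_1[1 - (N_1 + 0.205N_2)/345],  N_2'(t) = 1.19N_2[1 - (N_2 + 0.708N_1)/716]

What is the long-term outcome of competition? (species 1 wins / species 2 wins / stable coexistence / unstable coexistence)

stable coexistence

Compare the nullcline intercepts: K1/α12 = 345/0.205 = 1680 > K2 = 716; K2/α21 = 716/0.708 = 1010 > K1 = 345.
Since both inequalities hold, each species can invade when rare, so the interior equilibrium is stable.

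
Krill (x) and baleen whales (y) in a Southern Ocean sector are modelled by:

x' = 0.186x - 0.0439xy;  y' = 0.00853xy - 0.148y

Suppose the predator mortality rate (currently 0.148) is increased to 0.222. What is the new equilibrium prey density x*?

x* ≈ 26

At the interior fixed point, setting dy/dt = 0 with y > 0 fixes x* = (predator death rate)/(xy coefficient) — independent of the other coefficients.
With the change, x* = 0.222/0.00853 = 26; it rises from 17.4.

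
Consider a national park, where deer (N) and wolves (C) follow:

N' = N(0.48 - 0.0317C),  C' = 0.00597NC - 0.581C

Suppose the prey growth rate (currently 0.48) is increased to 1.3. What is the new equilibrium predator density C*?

C* ≈ 41

At the interior fixed point, setting dN/dt = 0 with N > 0 fixes C* = (prey growth rate)/(NC coefficient) — independent of the other coefficients.
With the change, C* = 1.3/0.0317 = 41; it rises from 15.1.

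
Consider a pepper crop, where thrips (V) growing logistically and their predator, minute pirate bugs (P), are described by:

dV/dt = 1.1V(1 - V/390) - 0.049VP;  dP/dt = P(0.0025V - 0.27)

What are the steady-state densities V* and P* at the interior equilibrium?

V* ≈ 108, P* ≈ 16.2

From dP/dt = 0 with P > 0: 0.0025V* = 0.27, so V* = 108.
Substitute into dV/dt = 0: 1.1(1 - 108/390) = 0.049P*.
The bracket is 0.723, giving P* = 0.795/0.049 = 16.2.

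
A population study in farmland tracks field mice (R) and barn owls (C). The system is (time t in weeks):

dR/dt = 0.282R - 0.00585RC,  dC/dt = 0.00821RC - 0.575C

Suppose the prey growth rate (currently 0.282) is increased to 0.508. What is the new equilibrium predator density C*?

At the interior fixed point, setting dR/dt = 0 with R > 0 fixes C* = (prey growth rate)/(RC coefficient) — independent of the other coefficients.
With the change, C* = 0.508/0.00585 = 86.8; it rises from 48.2.

C* ≈ 86.8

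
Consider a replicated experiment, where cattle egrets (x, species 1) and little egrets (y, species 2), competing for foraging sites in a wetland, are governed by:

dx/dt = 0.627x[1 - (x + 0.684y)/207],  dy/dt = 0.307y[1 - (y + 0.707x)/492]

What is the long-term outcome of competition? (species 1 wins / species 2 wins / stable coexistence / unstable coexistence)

Compare the nullcline intercepts: K1/α12 = 207/0.684 = 303 < K2 = 492; K2/α21 = 492/0.707 = 696 > K1 = 207.
Since the inequalities point opposite ways, species 2 can invade but species 1 cannot.

species 2 excludes species 1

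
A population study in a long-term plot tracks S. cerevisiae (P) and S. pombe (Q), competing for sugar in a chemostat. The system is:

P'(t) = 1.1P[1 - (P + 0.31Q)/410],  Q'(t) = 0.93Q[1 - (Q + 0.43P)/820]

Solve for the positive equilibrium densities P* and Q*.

P* ≈ 180, Q* ≈ 743

Setting both brackets to zero gives the nullclines P + 0.31Q = 410 and 0.43P + Q = 820.
Substituting Q = 820 - 0.43P into the first: P(1 - 0.31·0.43) = 410 - 0.31·820.
So P* = 156/0.867 = 180, and then Q* = 820 - 0.43·180 = 743.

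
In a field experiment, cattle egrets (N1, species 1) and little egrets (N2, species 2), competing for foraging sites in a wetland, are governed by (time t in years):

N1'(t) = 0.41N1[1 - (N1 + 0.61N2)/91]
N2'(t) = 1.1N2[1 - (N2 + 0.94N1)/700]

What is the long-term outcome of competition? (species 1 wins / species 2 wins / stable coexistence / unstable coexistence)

Compare the nullcline intercepts: K1/α12 = 91/0.61 = 149 < K2 = 700; K2/α21 = 700/0.94 = 745 > K1 = 91.
Since the inequalities point opposite ways, species 2 can invade but species 1 cannot.

species 2 excludes species 1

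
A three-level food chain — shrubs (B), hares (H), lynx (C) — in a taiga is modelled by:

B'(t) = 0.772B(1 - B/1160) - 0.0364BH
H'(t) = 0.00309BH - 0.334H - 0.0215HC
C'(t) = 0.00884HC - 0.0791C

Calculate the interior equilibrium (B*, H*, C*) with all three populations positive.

From dC/dt = 0: 0.00884H* = 0.0791, so H* = 8.95.
From dB/dt = 0: 0.772(1 - B*/1160) = 0.0364·8.95, giving B* = 1160·(1 - 0.422) = 671.
From dH/dt = 0: 0.00309·671 - 0.334 = 0.0215C*, so C* = 1.74/0.0215 = 80.8.

B* ≈ 671, H* ≈ 8.95, C* ≈ 80.8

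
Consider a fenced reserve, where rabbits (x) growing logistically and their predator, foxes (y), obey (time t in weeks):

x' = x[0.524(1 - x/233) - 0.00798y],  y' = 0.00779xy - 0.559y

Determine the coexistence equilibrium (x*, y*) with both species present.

From dy/dt = 0 with y > 0: 0.00779x* = 0.559, so x* = 71.8.
Substitute into dx/dt = 0: 0.524(1 - 71.8/233) = 0.00798y*.
The bracket is 0.692, giving y* = 0.363/0.00798 = 45.4.

x* ≈ 71.8, y* ≈ 45.4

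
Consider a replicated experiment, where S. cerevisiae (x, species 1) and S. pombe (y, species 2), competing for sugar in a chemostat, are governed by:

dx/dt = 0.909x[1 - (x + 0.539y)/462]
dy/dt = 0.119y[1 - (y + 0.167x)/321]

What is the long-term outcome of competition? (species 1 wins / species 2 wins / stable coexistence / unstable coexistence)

Compare the nullcline intercepts: K1/α12 = 462/0.539 = 857 > K2 = 321; K2/α21 = 321/0.167 = 1920 > K1 = 462.
Since both inequalities hold, each species can invade when rare, so the interior equilibrium is stable.

stable coexistence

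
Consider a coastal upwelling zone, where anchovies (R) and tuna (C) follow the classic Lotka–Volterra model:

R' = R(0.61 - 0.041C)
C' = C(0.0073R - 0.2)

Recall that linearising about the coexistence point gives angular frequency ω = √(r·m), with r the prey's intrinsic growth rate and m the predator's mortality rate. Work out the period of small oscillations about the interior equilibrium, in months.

Here r = 0.61 and m = 0.2, so r·m = 0.122.
ω = √0.122 = 0.349 per month, hence T = 2π/ω ≈ 18 months.

T ≈ 18 months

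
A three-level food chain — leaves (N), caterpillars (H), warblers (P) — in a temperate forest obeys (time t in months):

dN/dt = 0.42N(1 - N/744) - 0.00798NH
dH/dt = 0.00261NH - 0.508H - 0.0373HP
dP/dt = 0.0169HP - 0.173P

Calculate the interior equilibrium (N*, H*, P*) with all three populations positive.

N* ≈ 599, H* ≈ 10.2, P* ≈ 28.3

From dP/dt = 0: 0.0169H* = 0.173, so H* = 10.2.
From dN/dt = 0: 0.42(1 - N*/744) = 0.00798·10.2, giving N* = 744·(1 - 0.194) = 599.
From dH/dt = 0: 0.00261·599 - 0.508 = 0.0373P*, so P* = 1.06/0.0373 = 28.3.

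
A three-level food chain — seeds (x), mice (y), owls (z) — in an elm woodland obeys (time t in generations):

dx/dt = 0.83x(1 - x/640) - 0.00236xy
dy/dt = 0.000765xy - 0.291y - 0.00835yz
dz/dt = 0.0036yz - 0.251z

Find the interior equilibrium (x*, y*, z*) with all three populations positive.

x* ≈ 513, y* ≈ 69.7, z* ≈ 12.2

From dz/dt = 0: 0.0036y* = 0.251, so y* = 69.7.
From dx/dt = 0: 0.83(1 - x*/640) = 0.00236·69.7, giving x* = 640·(1 - 0.198) = 513.
From dy/dt = 0: 0.000765·513 - 0.291 = 0.00835z*, so z* = 0.102/0.00835 = 12.2.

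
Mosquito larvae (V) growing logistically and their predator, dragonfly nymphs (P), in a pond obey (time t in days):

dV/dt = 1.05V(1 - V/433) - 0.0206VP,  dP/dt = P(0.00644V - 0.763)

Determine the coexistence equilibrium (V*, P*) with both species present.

From dP/dt = 0 with P > 0: 0.00644V* = 0.763, so V* = 118.
Substitute into dV/dt = 0: 1.05(1 - 118/433) = 0.0206P*.
The bracket is 0.726, giving P* = 0.763/0.0206 = 37.

V* ≈ 118, P* ≈ 37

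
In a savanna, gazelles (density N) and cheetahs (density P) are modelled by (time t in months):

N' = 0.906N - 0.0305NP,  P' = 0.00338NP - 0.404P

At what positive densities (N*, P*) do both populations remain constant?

N* ≈ 120, P* ≈ 29.7

Set dP/dt = 0 with P > 0: 0.00338N - 0.404 = 0, so N* = 0.404/0.00338 = 120.
Set dN/dt = 0 with N > 0: 0.906 - 0.0305P = 0, so P* = 0.906/0.0305 = 29.7.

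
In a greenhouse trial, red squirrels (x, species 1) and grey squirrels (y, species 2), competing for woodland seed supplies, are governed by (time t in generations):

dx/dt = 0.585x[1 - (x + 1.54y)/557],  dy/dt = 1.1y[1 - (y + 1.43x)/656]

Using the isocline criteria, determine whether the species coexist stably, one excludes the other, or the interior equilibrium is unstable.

unstable coexistence (outcome depends on initial conditions)

Compare the nullcline intercepts: K1/α12 = 557/1.54 = 362 < K2 = 656; K2/α21 = 656/1.43 = 459 < K1 = 557.
Since both are reversed, neither can invade when rare; the interior point is a saddle.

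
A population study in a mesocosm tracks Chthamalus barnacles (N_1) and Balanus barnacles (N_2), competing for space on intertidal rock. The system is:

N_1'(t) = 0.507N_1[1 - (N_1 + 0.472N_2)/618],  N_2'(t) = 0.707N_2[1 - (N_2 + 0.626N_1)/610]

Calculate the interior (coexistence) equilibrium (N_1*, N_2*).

N_1* ≈ 469, N_2* ≈ 317

Setting both brackets to zero gives the nullclines N_1 + 0.472N_2 = 618 and 0.626N_1 + N_2 = 610.
Substituting N_2 = 610 - 0.626N_1 into the first: N_1(1 - 0.472·0.626) = 618 - 0.472·610.
So N_1* = 330/0.705 = 469, and then N_2* = 610 - 0.626·469 = 317.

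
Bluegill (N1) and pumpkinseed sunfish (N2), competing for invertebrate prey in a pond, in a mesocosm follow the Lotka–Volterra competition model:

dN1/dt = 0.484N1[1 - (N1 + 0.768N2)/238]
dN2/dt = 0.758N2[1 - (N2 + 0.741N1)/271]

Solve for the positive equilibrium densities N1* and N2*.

N1* ≈ 69.3, N2* ≈ 220

Setting both brackets to zero gives the nullclines N1 + 0.768N2 = 238 and 0.741N1 + N2 = 271.
Substituting N2 = 271 - 0.741N1 into the first: N1(1 - 0.768·0.741) = 238 - 0.768·271.
So N1* = 29.9/0.431 = 69.3, and then N2* = 271 - 0.741·69.3 = 220.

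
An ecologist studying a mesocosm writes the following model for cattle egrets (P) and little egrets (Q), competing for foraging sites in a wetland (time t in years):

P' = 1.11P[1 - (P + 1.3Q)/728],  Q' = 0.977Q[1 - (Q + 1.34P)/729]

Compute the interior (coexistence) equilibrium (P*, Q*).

P* ≈ 296, Q* ≈ 332

Setting both brackets to zero gives the nullclines P + 1.3Q = 728 and 1.34P + Q = 729.
Substituting Q = 729 - 1.34P into the first: P(1 - 1.3·1.34) = 728 - 1.3·729.
So P* = -220/-0.742 = 296, and then Q* = 729 - 1.34·296 = 332.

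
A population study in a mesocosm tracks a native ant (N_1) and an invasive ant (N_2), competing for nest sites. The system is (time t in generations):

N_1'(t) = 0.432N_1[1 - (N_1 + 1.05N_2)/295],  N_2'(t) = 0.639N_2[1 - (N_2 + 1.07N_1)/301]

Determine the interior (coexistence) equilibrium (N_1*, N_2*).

N_1* ≈ 170, N_2* ≈ 119

Setting both brackets to zero gives the nullclines N_1 + 1.05N_2 = 295 and 1.07N_1 + N_2 = 301.
Substituting N_2 = 301 - 1.07N_1 into the first: N_1(1 - 1.05·1.07) = 295 - 1.05·301.
So N_1* = -21.1/-0.124 = 170, and then N_2* = 301 - 1.07·170 = 119.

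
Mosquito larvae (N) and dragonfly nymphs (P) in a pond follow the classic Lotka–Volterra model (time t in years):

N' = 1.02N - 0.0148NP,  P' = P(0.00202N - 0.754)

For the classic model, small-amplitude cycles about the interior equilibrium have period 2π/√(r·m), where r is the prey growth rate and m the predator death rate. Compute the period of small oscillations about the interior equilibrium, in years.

T ≈ 7.16 years

Here r = 1.02 and m = 0.754, so r·m = 0.769.
ω = √0.769 = 0.877 per year, hence T = 2π/ω ≈ 7.16 years.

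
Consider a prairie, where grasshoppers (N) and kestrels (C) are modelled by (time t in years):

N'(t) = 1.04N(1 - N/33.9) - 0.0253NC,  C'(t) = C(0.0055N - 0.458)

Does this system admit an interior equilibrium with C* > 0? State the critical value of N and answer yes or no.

Threshold N = 83.3; K < 83.3, so no, the predator goes extinct.

The predator equation gives dC/dt > 0 only when N > 0.458/0.0055 = 83.3.
Without the predator, N → K = 33.9. Since 33.9 < 83.3, the predator cannot invade.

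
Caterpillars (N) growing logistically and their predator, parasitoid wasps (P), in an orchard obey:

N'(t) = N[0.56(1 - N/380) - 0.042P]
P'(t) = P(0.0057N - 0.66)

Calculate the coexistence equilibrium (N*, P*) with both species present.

From dP/dt = 0 with P > 0: 0.0057N* = 0.66, so N* = 116.
Substitute into dN/dt = 0: 0.56(1 - 116/380) = 0.042P*.
The bracket is 0.695, giving P* = 0.389/0.042 = 9.27.

N* ≈ 116, P* ≈ 9.27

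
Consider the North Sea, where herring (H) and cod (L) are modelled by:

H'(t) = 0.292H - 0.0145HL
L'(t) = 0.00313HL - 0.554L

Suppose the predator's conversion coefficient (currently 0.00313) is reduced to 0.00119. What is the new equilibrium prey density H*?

At the interior fixed point, setting dL/dt = 0 with L > 0 fixes H* = (predator death rate)/(HL coefficient) — independent of the other coefficients.
With the change, H* = 0.554/0.00119 = 466; it rises from 177.

H* ≈ 466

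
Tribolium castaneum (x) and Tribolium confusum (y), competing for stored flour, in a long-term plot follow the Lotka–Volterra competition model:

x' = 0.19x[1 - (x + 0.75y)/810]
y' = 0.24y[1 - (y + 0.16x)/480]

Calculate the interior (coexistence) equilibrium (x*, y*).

Setting both brackets to zero gives the nullclines x + 0.75y = 810 and 0.16x + y = 480.
Substituting y = 480 - 0.16x into the first: x(1 - 0.75·0.16) = 810 - 0.75·480.
So x* = 450/0.88 = 511, and then y* = 480 - 0.16·511 = 398.

x* ≈ 511, y* ≈ 398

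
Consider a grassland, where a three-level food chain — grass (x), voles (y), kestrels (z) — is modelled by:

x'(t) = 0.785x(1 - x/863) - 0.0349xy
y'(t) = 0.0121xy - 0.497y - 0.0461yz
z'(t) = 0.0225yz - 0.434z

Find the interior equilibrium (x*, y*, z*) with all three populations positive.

From dz/dt = 0: 0.0225y* = 0.434, so y* = 19.3.
From dx/dt = 0: 0.785(1 - x*/863) = 0.0349·19.3, giving x* = 863·(1 - 0.858) = 123.
From dy/dt = 0: 0.0121·123 - 0.497 = 0.0461z*, so z* = 0.99/0.0461 = 21.5.

x* ≈ 123, y* ≈ 19.3, z* ≈ 21.5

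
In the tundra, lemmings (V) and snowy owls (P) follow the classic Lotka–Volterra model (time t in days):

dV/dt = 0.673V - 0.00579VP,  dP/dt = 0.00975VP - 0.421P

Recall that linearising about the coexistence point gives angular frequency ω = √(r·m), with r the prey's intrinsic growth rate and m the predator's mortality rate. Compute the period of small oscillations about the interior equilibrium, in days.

Here r = 0.673 and m = 0.421, so r·m = 0.283.
ω = √0.283 = 0.532 per day, hence T = 2π/ω ≈ 11.8 days.

T ≈ 11.8 days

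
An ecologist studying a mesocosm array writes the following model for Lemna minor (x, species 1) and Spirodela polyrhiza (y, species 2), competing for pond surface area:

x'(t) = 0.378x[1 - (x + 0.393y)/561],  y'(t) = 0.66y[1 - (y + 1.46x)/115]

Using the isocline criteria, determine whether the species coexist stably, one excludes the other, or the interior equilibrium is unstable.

species 1 excludes species 2

Compare the nullcline intercepts: K1/α12 = 561/0.393 = 1430 > K2 = 115; K2/α21 = 115/1.46 = 78.8 < K1 = 561.
Since the inequalities point opposite ways, species 1 can invade but species 2 cannot.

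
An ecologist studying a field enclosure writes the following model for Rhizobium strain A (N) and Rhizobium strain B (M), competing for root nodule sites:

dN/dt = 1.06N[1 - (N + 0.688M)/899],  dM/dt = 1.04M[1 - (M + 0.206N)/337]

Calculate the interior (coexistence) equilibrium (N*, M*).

Setting both brackets to zero gives the nullclines N + 0.688M = 899 and 0.206N + M = 337.
Substituting M = 337 - 0.206N into the first: N(1 - 0.688·0.206) = 899 - 0.688·337.
So N* = 667/0.858 = 777, and then M* = 337 - 0.206·777 = 177.

N* ≈ 777, M* ≈ 177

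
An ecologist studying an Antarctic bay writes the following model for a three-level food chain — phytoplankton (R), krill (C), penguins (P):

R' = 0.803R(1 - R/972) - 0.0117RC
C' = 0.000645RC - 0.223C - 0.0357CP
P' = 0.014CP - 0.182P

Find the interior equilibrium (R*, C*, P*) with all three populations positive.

From dP/dt = 0: 0.014C* = 0.182, so C* = 13.
From dR/dt = 0: 0.803(1 - R*/972) = 0.0117·13, giving R* = 972·(1 - 0.189) = 788.
From dC/dt = 0: 0.000645·788 - 0.223 = 0.0357P*, so P* = 0.285/0.0357 = 7.99.

R* ≈ 788, C* ≈ 13, P* ≈ 7.99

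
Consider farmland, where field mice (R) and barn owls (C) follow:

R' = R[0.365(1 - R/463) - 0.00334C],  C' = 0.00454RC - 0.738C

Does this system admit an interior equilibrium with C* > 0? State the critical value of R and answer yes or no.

Threshold R = 163; K > 163, so yes, the predator persists.

The predator equation gives dC/dt > 0 only when R > 0.738/0.00454 = 163.
Without the predator, R → K = 463. Since 463 > 163, the predator can invade and persist.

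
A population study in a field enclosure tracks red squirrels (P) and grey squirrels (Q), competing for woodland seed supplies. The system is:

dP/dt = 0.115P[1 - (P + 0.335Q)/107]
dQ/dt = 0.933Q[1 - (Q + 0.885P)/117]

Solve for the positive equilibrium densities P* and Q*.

P* ≈ 96.4, Q* ≈ 31.7

Setting both brackets to zero gives the nullclines P + 0.335Q = 107 and 0.885P + Q = 117.
Substituting Q = 117 - 0.885P into the first: P(1 - 0.335·0.885) = 107 - 0.335·117.
So P* = 67.8/0.704 = 96.4, and then Q* = 117 - 0.885·96.4 = 31.7.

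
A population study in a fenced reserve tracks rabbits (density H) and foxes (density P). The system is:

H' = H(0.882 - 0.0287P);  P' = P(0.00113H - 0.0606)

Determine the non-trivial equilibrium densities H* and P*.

Set dP/dt = 0 with P > 0: 0.00113H - 0.0606 = 0, so H* = 0.0606/0.00113 = 53.6.
Set dH/dt = 0 with H > 0: 0.882 - 0.0287P = 0, so P* = 0.882/0.0287 = 30.7.

H* ≈ 53.6, P* ≈ 30.7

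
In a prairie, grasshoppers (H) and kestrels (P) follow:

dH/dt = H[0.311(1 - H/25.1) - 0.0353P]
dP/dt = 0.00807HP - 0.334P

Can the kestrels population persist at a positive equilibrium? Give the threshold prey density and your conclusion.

Threshold H = 41.4; K < 41.4, so no, the predator goes extinct.

The predator equation gives dP/dt > 0 only when H > 0.334/0.00807 = 41.4.
Without the predator, H → K = 25.1. Since 25.1 < 41.4, the predator cannot invade.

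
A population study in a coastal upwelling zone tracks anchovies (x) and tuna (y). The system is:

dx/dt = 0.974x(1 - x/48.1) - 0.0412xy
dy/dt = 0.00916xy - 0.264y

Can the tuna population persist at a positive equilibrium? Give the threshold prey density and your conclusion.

Threshold x = 28.8; K > 28.8, so yes, the predator persists.

The predator equation gives dy/dt > 0 only when x > 0.264/0.00916 = 28.8.
Without the predator, x → K = 48.1. Since 48.1 > 28.8, the predator can invade and persist.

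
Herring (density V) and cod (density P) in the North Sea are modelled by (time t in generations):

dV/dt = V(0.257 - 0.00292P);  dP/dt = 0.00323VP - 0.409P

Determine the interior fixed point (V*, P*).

Set dP/dt = 0 with P > 0: 0.00323V - 0.409 = 0, so V* = 0.409/0.00323 = 127.
Set dV/dt = 0 with V > 0: 0.257 - 0.00292P = 0, so P* = 0.257/0.00292 = 88.

V* ≈ 127, P* ≈ 88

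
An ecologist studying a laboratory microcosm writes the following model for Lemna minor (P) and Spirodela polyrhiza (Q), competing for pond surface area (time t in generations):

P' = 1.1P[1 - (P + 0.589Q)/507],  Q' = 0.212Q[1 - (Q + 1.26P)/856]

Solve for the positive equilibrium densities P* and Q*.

Setting both brackets to zero gives the nullclines P + 0.589Q = 507 and 1.26P + Q = 856.
Substituting Q = 856 - 1.26P into the first: P(1 - 0.589·1.26) = 507 - 0.589·856.
So P* = 2.82/0.258 = 10.9, and then Q* = 856 - 1.26·10.9 = 842.

P* ≈ 10.9, Q* ≈ 842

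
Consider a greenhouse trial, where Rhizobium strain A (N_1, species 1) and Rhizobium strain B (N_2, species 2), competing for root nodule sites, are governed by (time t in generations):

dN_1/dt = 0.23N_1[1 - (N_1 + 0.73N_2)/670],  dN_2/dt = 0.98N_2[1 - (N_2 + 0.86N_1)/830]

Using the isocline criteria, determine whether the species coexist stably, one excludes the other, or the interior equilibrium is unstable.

Compare the nullcline intercepts: K1/α12 = 670/0.73 = 918 > K2 = 830; K2/α21 = 830/0.86 = 965 > K1 = 670.
Since both inequalities hold, each species can invade when rare, so the interior equilibrium is stable.

stable coexistence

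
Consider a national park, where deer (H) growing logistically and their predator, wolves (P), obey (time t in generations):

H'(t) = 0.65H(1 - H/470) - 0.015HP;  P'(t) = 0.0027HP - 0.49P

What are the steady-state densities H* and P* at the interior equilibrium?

H* ≈ 181, P* ≈ 26.6

From dP/dt = 0 with P > 0: 0.0027H* = 0.49, so H* = 181.
Substitute into dH/dt = 0: 0.65(1 - 181/470) = 0.015P*.
The bracket is 0.614, giving P* = 0.399/0.015 = 26.6.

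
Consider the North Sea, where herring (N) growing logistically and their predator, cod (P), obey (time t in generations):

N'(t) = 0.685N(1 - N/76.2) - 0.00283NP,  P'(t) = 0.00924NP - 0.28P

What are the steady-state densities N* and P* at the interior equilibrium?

N* ≈ 30.3, P* ≈ 146

From dP/dt = 0 with P > 0: 0.00924N* = 0.28, so N* = 30.3.
Substitute into dN/dt = 0: 0.685(1 - 30.3/76.2) = 0.00283P*.
The bracket is 0.602, giving P* = 0.413/0.00283 = 146.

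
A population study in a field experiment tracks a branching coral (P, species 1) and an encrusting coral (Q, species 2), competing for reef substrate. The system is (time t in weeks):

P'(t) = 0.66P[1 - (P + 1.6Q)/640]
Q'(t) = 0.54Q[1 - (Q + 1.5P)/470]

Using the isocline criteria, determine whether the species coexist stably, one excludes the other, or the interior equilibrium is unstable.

Compare the nullcline intercepts: K1/α12 = 640/1.6 = 400 < K2 = 470; K2/α21 = 470/1.5 = 313 < K1 = 640.
Since both are reversed, neither can invade when rare; the interior point is a saddle.

unstable coexistence (outcome depends on initial conditions)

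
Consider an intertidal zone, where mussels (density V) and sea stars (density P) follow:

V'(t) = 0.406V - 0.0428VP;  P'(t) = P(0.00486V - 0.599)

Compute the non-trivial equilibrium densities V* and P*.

Set dP/dt = 0 with P > 0: 0.00486V - 0.599 = 0, so V* = 0.599/0.00486 = 123.
Set dV/dt = 0 with V > 0: 0.406 - 0.0428P = 0, so P* = 0.406/0.0428 = 9.49.

V* ≈ 123, P* ≈ 9.49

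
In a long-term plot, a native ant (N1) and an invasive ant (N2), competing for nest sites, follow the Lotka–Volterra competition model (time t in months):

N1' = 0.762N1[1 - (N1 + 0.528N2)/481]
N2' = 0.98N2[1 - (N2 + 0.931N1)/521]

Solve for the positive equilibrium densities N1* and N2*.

N1* ≈ 405, N2* ≈ 144

Setting both brackets to zero gives the nullclines N1 + 0.528N2 = 481 and 0.931N1 + N2 = 521.
Substituting N2 = 521 - 0.931N1 into the first: N1(1 - 0.528·0.931) = 481 - 0.528·521.
So N1* = 206/0.508 = 405, and then N2* = 521 - 0.931·405 = 144.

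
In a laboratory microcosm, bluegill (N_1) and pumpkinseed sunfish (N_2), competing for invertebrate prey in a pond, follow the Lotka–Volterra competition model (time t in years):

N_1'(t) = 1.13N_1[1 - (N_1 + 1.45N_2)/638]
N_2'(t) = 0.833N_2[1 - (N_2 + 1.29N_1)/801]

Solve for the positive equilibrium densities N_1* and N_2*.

Setting both brackets to zero gives the nullclines N_1 + 1.45N_2 = 638 and 1.29N_1 + N_2 = 801.
Substituting N_2 = 801 - 1.29N_1 into the first: N_1(1 - 1.45·1.29) = 638 - 1.45·801.
So N_1* = -523/-0.871 = 601, and then N_2* = 801 - 1.29·601 = 25.3.

N_1* ≈ 601, N_2* ≈ 25.3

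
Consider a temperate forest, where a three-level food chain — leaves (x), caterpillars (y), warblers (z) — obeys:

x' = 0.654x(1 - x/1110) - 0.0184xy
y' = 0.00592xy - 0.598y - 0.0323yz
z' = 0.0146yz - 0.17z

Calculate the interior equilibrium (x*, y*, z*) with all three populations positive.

From dz/dt = 0: 0.0146y* = 0.17, so y* = 11.6.
From dx/dt = 0: 0.654(1 - x*/1110) = 0.0184·11.6, giving x* = 1110·(1 - 0.328) = 746.
From dy/dt = 0: 0.00592·746 - 0.598 = 0.0323z*, so z* = 3.82/0.0323 = 118.

x* ≈ 746, y* ≈ 11.6, z* ≈ 118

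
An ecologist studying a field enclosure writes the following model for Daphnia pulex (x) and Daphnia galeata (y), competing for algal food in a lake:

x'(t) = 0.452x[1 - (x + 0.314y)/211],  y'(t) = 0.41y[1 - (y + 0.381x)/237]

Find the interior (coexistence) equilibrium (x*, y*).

Setting both brackets to zero gives the nullclines x + 0.314y = 211 and 0.381x + y = 237.
Substituting y = 237 - 0.381x into the first: x(1 - 0.314·0.381) = 211 - 0.314·237.
So x* = 137/0.88 = 155, and then y* = 237 - 0.381·155 = 178.

x* ≈ 155, y* ≈ 178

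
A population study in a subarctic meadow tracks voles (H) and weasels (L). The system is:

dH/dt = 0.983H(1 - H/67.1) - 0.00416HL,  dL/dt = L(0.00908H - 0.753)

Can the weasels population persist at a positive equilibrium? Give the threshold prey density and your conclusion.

The predator equation gives dL/dt > 0 only when H > 0.753/0.00908 = 82.9.
Without the predator, H → K = 67.1. Since 67.1 < 82.9, the predator cannot invade.

Threshold H = 82.9; K < 82.9, so no, the predator goes extinct.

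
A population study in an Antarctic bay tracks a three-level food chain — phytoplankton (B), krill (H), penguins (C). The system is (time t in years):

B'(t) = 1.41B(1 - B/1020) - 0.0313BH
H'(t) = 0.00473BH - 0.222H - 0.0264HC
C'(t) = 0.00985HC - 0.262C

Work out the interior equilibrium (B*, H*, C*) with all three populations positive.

From dC/dt = 0: 0.00985H* = 0.262, so H* = 26.6.
From dB/dt = 0: 1.41(1 - B*/1020) = 0.0313·26.6, giving B* = 1020·(1 - 0.59) = 418.
From dH/dt = 0: 0.00473·418 - 0.222 = 0.0264C*, so C* = 1.75/0.0264 = 66.4.

B* ≈ 418, H* ≈ 26.6, C* ≈ 66.4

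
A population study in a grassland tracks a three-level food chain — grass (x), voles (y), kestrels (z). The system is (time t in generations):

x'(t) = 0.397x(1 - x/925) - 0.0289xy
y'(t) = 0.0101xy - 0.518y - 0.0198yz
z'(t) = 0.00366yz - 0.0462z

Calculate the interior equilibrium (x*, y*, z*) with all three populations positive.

x* ≈ 75, y* ≈ 12.6, z* ≈ 12.1

From dz/dt = 0: 0.00366y* = 0.0462, so y* = 12.6.
From dx/dt = 0: 0.397(1 - x*/925) = 0.0289·12.6, giving x* = 925·(1 - 0.919) = 75.
From dy/dt = 0: 0.0101·75 - 0.518 = 0.0198z*, so z* = 0.24/0.0198 = 12.1.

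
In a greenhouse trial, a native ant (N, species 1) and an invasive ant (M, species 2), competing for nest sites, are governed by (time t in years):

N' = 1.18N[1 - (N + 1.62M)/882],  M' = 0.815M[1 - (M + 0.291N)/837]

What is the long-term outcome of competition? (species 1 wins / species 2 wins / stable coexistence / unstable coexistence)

species 2 excludes species 1

Compare the nullcline intercepts: K1/α12 = 882/1.62 = 544 < K2 = 837; K2/α21 = 837/0.291 = 2880 > K1 = 882.
Since the inequalities point opposite ways, species 2 can invade but species 1 cannot.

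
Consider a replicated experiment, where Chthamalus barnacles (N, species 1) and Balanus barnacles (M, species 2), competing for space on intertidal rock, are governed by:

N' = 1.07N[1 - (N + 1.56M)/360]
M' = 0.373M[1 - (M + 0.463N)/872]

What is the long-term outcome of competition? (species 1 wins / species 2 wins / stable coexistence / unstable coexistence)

species 2 excludes species 1

Compare the nullcline intercepts: K1/α12 = 360/1.56 = 231 < K2 = 872; K2/α21 = 872/0.463 = 1880 > K1 = 360.
Since the inequalities point opposite ways, species 2 can invade but species 1 cannot.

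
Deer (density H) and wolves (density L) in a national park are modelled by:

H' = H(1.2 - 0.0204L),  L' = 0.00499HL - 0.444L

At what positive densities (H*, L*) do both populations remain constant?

Set dL/dt = 0 with L > 0: 0.00499H - 0.444 = 0, so H* = 0.444/0.00499 = 89.
Set dH/dt = 0 with H > 0: 1.2 - 0.0204L = 0, so L* = 1.2/0.0204 = 58.8.

H* ≈ 89, L* ≈ 58.8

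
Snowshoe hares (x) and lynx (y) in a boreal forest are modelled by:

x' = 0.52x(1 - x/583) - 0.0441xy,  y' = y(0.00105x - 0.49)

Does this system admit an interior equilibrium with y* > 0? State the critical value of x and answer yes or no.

The predator equation gives dy/dt > 0 only when x > 0.49/0.00105 = 467.
Without the predator, x → K = 583. Since 583 > 467, the predator can invade and persist.

Threshold x = 467; K > 467, so yes, the predator persists.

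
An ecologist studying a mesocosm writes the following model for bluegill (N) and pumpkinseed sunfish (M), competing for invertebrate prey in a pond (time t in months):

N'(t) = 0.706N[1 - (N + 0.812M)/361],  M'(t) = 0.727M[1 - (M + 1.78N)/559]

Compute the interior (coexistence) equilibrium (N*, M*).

N* ≈ 209, M* ≈ 188

Setting both brackets to zero gives the nullclines N + 0.812M = 361 and 1.78N + M = 559.
Substituting M = 559 - 1.78N into the first: N(1 - 0.812·1.78) = 361 - 0.812·559.
So N* = -92.9/-0.445 = 209, and then M* = 559 - 1.78·209 = 188.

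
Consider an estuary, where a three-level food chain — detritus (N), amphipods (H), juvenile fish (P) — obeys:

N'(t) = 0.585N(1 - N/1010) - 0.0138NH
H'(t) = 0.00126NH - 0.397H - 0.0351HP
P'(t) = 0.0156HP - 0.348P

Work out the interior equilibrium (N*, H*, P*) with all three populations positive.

N* ≈ 479, H* ≈ 22.3, P* ≈ 5.87

From dP/dt = 0: 0.0156H* = 0.348, so H* = 22.3.
From dN/dt = 0: 0.585(1 - N*/1010) = 0.0138·22.3, giving N* = 1010·(1 - 0.526) = 479.
From dH/dt = 0: 0.00126·479 - 0.397 = 0.0351P*, so P* = 0.206/0.0351 = 5.87.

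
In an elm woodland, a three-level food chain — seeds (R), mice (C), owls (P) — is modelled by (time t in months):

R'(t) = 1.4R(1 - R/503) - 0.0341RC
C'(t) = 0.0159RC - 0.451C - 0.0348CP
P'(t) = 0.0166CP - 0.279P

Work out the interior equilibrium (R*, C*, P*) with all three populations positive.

From dP/dt = 0: 0.0166C* = 0.279, so C* = 16.8.
From dR/dt = 0: 1.4(1 - R*/503) = 0.0341·16.8, giving R* = 503·(1 - 0.409) = 297.
From dC/dt = 0: 0.0159·297 - 0.451 = 0.0348P*, so P* = 4.27/0.0348 = 123.

R* ≈ 297, C* ≈ 16.8, P* ≈ 123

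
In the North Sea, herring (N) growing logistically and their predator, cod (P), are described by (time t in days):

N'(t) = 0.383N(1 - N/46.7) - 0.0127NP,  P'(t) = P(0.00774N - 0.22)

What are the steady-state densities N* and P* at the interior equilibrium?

From dP/dt = 0 with P > 0: 0.00774N* = 0.22, so N* = 28.4.
Substitute into dN/dt = 0: 0.383(1 - 28.4/46.7) = 0.0127P*.
The bracket is 0.391, giving P* = 0.15/0.0127 = 11.8.

N* ≈ 28.4, P* ≈ 11.8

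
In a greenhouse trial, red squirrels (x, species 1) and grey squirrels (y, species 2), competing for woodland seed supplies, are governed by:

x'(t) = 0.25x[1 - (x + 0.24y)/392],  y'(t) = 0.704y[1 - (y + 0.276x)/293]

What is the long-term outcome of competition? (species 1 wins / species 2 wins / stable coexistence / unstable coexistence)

Compare the nullcline intercepts: K1/α12 = 392/0.24 = 1630 > K2 = 293; K2/α21 = 293/0.276 = 1060 > K1 = 392.
Since both inequalities hold, each species can invade when rare, so the interior equilibrium is stable.

stable coexistence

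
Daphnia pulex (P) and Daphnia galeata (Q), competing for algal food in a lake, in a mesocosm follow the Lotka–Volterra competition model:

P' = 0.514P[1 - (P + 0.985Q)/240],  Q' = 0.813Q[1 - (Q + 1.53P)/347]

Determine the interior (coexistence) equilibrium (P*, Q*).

Setting both brackets to zero gives the nullclines P + 0.985Q = 240 and 1.53P + Q = 347.
Substituting Q = 347 - 1.53P into the first: P(1 - 0.985·1.53) = 240 - 0.985·347.
So P* = -102/-0.507 = 201, and then Q* = 347 - 1.53·201 = 39.8.

P* ≈ 201, Q* ≈ 39.8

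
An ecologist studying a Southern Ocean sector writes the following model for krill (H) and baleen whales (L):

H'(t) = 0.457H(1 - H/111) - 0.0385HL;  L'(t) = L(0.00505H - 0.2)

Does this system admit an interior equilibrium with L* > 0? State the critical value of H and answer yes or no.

The predator equation gives dL/dt > 0 only when H > 0.2/0.00505 = 39.6.
Without the predator, H → K = 111. Since 111 > 39.6, the predator can invade and persist.

Threshold H = 39.6; K > 39.6, so yes, the predator persists.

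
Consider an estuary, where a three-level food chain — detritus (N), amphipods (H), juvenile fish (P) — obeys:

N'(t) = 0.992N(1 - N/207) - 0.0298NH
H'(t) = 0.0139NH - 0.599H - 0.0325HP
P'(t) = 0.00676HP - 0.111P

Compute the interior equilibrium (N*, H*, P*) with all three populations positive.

From dP/dt = 0: 0.00676H* = 0.111, so H* = 16.4.
From dN/dt = 0: 0.992(1 - N*/207) = 0.0298·16.4, giving N* = 207·(1 - 0.493) = 105.
From dH/dt = 0: 0.0139·105 - 0.599 = 0.0325P*, so P* = 0.859/0.0325 = 26.4.

N* ≈ 105, H* ≈ 16.4, P* ≈ 26.4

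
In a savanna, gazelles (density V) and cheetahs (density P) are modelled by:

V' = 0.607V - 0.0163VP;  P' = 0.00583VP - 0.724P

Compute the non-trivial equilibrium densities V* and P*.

V* ≈ 124, P* ≈ 37.2

Set dP/dt = 0 with P > 0: 0.00583V - 0.724 = 0, so V* = 0.724/0.00583 = 124.
Set dV/dt = 0 with V > 0: 0.607 - 0.0163P = 0, so P* = 0.607/0.0163 = 37.2.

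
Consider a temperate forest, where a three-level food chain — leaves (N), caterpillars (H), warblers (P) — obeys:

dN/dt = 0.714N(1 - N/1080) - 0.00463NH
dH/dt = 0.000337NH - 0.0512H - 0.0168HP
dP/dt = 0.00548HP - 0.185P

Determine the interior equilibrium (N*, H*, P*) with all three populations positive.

From dP/dt = 0: 0.00548H* = 0.185, so H* = 33.8.
From dN/dt = 0: 0.714(1 - N*/1080) = 0.00463·33.8, giving N* = 1080·(1 - 0.219) = 844.
From dH/dt = 0: 0.000337·844 - 0.0512 = 0.0168P*, so P* = 0.233/0.0168 = 13.9.

N* ≈ 844, H* ≈ 33.8, P* ≈ 13.9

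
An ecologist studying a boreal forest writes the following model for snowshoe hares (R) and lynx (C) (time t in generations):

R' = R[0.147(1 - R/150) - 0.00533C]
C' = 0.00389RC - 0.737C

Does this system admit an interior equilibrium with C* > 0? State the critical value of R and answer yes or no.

Threshold R = 189; K < 189, so no, the predator goes extinct.

The predator equation gives dC/dt > 0 only when R > 0.737/0.00389 = 189.
Without the predator, R → K = 150. Since 150 < 189, the predator cannot invade.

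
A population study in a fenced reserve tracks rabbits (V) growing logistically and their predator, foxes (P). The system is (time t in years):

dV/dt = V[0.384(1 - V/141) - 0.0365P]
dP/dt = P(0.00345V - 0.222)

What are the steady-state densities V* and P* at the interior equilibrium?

V* ≈ 64.3, P* ≈ 5.72

From dP/dt = 0 with P > 0: 0.00345V* = 0.222, so V* = 64.3.
Substitute into dV/dt = 0: 0.384(1 - 64.3/141) = 0.0365P*.
The bracket is 0.544, giving P* = 0.209/0.0365 = 5.72.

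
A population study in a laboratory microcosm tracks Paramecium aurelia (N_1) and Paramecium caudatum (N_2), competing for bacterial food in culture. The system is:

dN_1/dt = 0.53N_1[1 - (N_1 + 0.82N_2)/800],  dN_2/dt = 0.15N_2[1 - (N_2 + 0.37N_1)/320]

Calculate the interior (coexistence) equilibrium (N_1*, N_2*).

Setting both brackets to zero gives the nullclines N_1 + 0.82N_2 = 800 and 0.37N_1 + N_2 = 320.
Substituting N_2 = 320 - 0.37N_1 into the first: N_1(1 - 0.82·0.37) = 800 - 0.82·320.
So N_1* = 538/0.697 = 772, and then N_2* = 320 - 0.37·772 = 34.5.

N_1* ≈ 772, N_2* ≈ 34.5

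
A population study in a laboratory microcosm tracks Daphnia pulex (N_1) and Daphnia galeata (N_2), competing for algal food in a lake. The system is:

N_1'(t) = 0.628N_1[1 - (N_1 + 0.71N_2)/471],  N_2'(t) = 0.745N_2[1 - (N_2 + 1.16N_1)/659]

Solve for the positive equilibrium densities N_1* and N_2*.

Setting both brackets to zero gives the nullclines N_1 + 0.71N_2 = 471 and 1.16N_1 + N_2 = 659.
Substituting N_2 = 659 - 1.16N_1 into the first: N_1(1 - 0.71·1.16) = 471 - 0.71·659.
So N_1* = 3.11/0.176 = 17.6, and then N_2* = 659 - 1.16·17.6 = 639.

N_1* ≈ 17.6, N_2* ≈ 639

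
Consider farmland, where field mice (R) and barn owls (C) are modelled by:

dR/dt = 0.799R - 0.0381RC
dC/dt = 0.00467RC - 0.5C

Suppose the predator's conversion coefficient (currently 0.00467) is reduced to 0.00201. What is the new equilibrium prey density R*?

At the interior fixed point, setting dC/dt = 0 with C > 0 fixes R* = (predator death rate)/(RC coefficient) — independent of the other coefficients.
With the change, R* = 0.5/0.00201 = 249; it rises from 107.

R* ≈ 249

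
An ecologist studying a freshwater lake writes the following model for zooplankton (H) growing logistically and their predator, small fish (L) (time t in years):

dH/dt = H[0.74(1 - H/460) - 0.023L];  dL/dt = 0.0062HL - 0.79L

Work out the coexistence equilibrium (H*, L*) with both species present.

H* ≈ 127, L* ≈ 23.3

From dL/dt = 0 with L > 0: 0.0062H* = 0.79, so H* = 127.
Substitute into dH/dt = 0: 0.74(1 - 127/460) = 0.023L*.
The bracket is 0.723, giving L* = 0.535/0.023 = 23.3.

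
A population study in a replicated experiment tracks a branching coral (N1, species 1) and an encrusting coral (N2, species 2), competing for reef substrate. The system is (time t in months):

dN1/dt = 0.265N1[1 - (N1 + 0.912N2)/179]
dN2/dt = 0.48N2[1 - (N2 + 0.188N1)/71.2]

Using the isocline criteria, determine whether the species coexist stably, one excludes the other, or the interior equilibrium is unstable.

stable coexistence

Compare the nullcline intercepts: K1/α12 = 179/0.912 = 196 > K2 = 71.2; K2/α21 = 71.2/0.188 = 379 > K1 = 179.
Since both inequalities hold, each species can invade when rare, so the interior equilibrium is stable.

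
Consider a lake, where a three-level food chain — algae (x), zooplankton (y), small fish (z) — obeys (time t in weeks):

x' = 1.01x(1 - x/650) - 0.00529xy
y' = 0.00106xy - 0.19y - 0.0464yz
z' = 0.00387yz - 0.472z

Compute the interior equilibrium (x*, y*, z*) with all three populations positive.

x* ≈ 235, y* ≈ 122, z* ≈ 1.27

From dz/dt = 0: 0.00387y* = 0.472, so y* = 122.
From dx/dt = 0: 1.01(1 - x*/650) = 0.00529·122, giving x* = 650·(1 - 0.639) = 235.
From dy/dt = 0: 0.00106·235 - 0.19 = 0.0464z*, so z* = 0.0589/0.0464 = 1.27.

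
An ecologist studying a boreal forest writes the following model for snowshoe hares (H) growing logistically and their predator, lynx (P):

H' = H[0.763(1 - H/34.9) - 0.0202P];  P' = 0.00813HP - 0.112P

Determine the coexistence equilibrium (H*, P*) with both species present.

H* ≈ 13.8, P* ≈ 22.9

From dP/dt = 0 with P > 0: 0.00813H* = 0.112, so H* = 13.8.
Substitute into dH/dt = 0: 0.763(1 - 13.8/34.9) = 0.0202P*.
The bracket is 0.605, giving P* = 0.462/0.0202 = 22.9.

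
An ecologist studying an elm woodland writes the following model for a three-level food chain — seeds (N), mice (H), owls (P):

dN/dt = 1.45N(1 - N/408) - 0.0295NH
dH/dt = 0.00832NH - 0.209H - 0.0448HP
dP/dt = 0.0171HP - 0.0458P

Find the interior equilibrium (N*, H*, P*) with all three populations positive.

From dP/dt = 0: 0.0171H* = 0.0458, so H* = 2.68.
From dN/dt = 0: 1.45(1 - N*/408) = 0.0295·2.68, giving N* = 408·(1 - 0.0545) = 386.
From dH/dt = 0: 0.00832·386 - 0.209 = 0.0448P*, so P* = 3/0.0448 = 67.

N* ≈ 386, H* ≈ 2.68, P* ≈ 67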